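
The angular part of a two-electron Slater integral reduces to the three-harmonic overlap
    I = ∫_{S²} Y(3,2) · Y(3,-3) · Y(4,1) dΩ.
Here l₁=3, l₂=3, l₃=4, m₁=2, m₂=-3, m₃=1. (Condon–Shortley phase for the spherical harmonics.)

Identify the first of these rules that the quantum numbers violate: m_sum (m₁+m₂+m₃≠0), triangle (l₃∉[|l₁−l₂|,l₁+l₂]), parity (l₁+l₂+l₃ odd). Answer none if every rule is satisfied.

Σmᵢ = 0  ✓
l₃∈[|l₁−l₂|,l₁+l₂]=[0,6], have l₃=4  ✓
Σlᵢ = 10 ⇒ even  ✓

none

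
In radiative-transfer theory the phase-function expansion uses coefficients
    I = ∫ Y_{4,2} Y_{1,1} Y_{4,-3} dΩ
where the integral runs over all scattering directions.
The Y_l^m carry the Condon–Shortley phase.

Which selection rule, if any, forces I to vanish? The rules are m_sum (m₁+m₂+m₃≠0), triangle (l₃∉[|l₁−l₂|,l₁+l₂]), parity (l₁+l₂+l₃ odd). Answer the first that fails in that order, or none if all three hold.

parity

m₁+m₂+m₃ = 2 + 1 − 3 = 0  ✓
triangle: |4−1|=3 ≤ l₃=4 ≤ 4+1=5  ✓
parity: l₁+l₂+l₃ = 9 is odd  ✗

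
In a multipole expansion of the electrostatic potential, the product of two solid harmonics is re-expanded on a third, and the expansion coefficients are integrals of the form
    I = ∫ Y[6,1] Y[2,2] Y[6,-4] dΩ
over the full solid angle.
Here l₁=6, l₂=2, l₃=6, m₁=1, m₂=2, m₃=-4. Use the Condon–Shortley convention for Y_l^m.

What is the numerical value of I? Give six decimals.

Σmᵢ = -1 ≠ 0, so the φ-integral vanishes; I = 0

0.000000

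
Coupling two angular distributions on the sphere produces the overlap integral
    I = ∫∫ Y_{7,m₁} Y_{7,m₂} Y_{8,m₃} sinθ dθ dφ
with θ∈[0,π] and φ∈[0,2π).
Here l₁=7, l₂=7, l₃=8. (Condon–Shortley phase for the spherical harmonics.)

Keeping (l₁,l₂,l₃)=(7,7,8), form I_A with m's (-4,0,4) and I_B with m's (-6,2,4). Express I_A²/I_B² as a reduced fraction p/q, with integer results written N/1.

l's match ⇒ only the (l;m) 3-j factors differ between A and B.
A: triangle coeff Δ(7,7,8) = 1/22086194130; Σ_t [3,6]: t=3:−1/836075520 t=4:+1/174182400 t=5:−1/248832000 t=6:+1/2612736000 = 19/20901888000; (3j)²=133/50830 [(7 7 8; -4 0 4)], sign=+1
B: triangle coeff Δ(7,7,8) = 1/22086194130; Σ_t [5,6]: t=5:−1/2786918400 t=6:+1/2612736000 = 1/41803776000; (3j)²=3/37145 [(7 7 8; -6 2 4)], sign=+1
I_A²/I_B² = (133/50830)/(3/37145) = 2527/78

2527/78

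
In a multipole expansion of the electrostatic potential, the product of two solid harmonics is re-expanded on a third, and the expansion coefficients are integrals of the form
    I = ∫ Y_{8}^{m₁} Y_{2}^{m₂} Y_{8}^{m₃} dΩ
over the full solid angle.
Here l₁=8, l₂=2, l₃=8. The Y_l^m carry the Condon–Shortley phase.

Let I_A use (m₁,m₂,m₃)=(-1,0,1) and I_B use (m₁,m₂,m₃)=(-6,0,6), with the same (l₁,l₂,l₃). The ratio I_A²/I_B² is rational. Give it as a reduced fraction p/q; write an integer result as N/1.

Same 8,2,8: normalisation and zero-m 3j drop out of the ratio.
A: Δ: 2! 14! 2! / 19! → 1/348840; sum: t=0:+1/174182400 t=1:−1/29030400 t=2:+1/101606400 = -23/1219276800; 3j²(8 2 8; -1 0 1) = Δ·Π!·Σ² = 529/38760  (sign +1)
B: Δ: 2! 14! 2! / 19! → 1/348840; sum: t=0:+1/348713164800 t=1:−1/6227020800 t=2:+1/3832012800 = 1/9686476800; 3j²(8 2 8; -6 0 6) = Δ·Π!·Σ² = 6/1615  (sign +1)
I_A²/I_B² = (529/38760)/(6/1615) = 529/144

529/144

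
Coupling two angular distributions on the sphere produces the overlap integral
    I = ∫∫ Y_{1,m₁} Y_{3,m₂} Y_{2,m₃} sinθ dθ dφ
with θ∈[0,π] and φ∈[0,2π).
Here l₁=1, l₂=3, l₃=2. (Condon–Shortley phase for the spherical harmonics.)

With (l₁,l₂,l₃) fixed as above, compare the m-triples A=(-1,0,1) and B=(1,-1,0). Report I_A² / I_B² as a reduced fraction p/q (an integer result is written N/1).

Same 1,3,2: normalisation and zero-m 3j drop out of the ratio.
A: Δ: 2! 0! 4! / 7! → 1/105; sum: t=2:+1/12 = 1/12; 3j²(1 3 2; -1 0 1) = Δ·Π!·Σ² = 1/35  (sign -1)
B: Δ: 2! 0! 4! / 7! → 1/105; sum: t=0:+1/8 = 1/8; 3j²(1 3 2; 1 -1 0) = Δ·Π!·Σ² = 2/35  (sign +1)
I_A²/I_B² = (1/35)/(2/35) = 1/2

1/2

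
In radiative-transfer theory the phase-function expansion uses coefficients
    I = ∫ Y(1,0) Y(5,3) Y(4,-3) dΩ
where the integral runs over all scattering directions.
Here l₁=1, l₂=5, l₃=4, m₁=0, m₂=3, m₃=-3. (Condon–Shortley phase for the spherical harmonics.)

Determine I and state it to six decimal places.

Rules hold: Σm=0, L=10 even, 4≤4≤6.
N = 3·11·9 = 297
Δ = 2!·0!·8!/11! = 1/495
Racah Σ t=1..1: t=1:−1/576 = -1/576
⇒ 3j(1 5 4; 0 0 0)² = 5/99, sgn -1
Racah Σ t=1..1: t=1:−1/5040 = -1/5040
⇒ 3j(1 5 4; 0 3 -3)² = 16/495, sgn +1
4πI² = N·(3j₀)²·(3jₘ)² = 16/33
I = -1·√(0.484848/4π) = -0.19642560

-0.196426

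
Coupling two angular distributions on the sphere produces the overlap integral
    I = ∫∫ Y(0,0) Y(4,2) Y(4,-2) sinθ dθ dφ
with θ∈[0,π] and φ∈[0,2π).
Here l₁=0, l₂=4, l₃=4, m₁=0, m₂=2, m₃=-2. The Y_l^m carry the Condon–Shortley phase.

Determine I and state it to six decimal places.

Rules hold: Σm=0, L=8 even, 4≤4≤4.
N = 1·9·9 = 81
Δ = 0!·0!·8!/9! = 1/9
Racah Σ t=0..0: t=0:+1/576 = 1/576
⇒ 3j(0 4 4; 0 0 0)² = 1/9, sgn +1
Racah Σ t=0..0: t=0:+1/1440 = 1/1440
⇒ 3j(0 4 4; 0 2 -2)² = 1/9, sgn +1
4πI² = N·(3j₀)²·(3jₘ)² = 1/1
I = +1·√(1/4π) = 0.28209479

0.282095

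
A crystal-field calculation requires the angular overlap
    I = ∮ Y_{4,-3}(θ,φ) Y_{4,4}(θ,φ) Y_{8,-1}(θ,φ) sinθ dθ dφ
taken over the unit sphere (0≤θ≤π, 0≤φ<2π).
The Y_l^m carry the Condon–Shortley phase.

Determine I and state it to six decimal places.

Rules hold: Σm=0, L=16 even, 0≤8≤8.
N = 9·9·17 = 1377
Δ = 0!·8!·8!/17! = 1/218790
Racah Σ t=0..0: t=0:+1/331776 = 1/331776
⇒ 3j(4 4 8; 0 0 0)² = 490/21879, sgn +1
Racah Σ t=0..0: t=0:+1/203212800 = 1/203212800
⇒ 3j(4 4 8; -3 4 -1)² = 1/24310, sgn -1
4πI² = N·(3j₀)²·(3jₘ)² = 441/347633
I = -1·√(0.00126858/4π) = -0.01004740

-0.010047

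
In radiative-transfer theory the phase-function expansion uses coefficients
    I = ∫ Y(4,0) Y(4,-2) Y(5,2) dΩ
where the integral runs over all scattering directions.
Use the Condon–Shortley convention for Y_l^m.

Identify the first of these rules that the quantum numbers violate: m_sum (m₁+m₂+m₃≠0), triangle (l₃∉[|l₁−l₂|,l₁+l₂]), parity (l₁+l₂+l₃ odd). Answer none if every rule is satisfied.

parity

Σmᵢ = 0  ✓
l₃∈[|l₁−l₂|,l₁+l₂]=[0,8], have l₃=5  ✓
Σlᵢ = 13 ⇒ odd  ✗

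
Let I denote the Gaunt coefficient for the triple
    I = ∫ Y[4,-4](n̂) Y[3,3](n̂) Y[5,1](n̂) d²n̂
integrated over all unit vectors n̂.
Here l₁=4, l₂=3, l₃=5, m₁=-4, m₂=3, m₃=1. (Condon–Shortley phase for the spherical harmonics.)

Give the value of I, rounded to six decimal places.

Checks pass: Σm=0; 12 even; l₃=5∈[1,7].
(2·4+1)(2·3+1)(2·5+1) = 693
Δ: 2! 6! 4! / 13! → 1/180180
sum: t=0:+1/576 t=1:−1/144 t=2:+1/576 = -1/288
3j²(4 3 5; 0 0 0) = Δ·Π!·Σ² = 20/1001  (sign +1)
sum: t=2:+1/34560 = 1/34560
3j²(4 3 5; -4 3 1) = Δ·Π!·Σ² = 1/429  (sign +1)
combine: 4πI² = 693·20/1001·1/429 = 60/1859
take √, sign +1: I = 0.05067935

0.050679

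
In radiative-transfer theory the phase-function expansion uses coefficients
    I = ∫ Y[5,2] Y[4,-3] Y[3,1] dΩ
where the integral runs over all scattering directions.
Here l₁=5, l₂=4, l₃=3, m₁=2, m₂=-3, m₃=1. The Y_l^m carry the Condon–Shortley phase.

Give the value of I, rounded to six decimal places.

Checks pass: Σm=0; 12 even; l₃=3∈[1,9].
(2·5+1)(2·4+1)(2·3+1) = 693
Δ: 6! 4! 2! / 13! → 1/180180
sum: t=2:+1/576 t=3:−1/144 t=4:+1/576 = -1/288
3j²(5 4 3; 0 0 0) = Δ·Π!·Σ² = 20/1001  (sign +1)
sum: t=0:+1/4320 t=1:−1/960 = -7/8640
3j²(5 4 3; 2 -3 1) = Δ·Π!·Σ² = 343/12870  (sign -1)
combine: 4πI² = 693·20/1001·343/12870 = 686/1859
take √, sign -1: I = -0.17136315

-0.171363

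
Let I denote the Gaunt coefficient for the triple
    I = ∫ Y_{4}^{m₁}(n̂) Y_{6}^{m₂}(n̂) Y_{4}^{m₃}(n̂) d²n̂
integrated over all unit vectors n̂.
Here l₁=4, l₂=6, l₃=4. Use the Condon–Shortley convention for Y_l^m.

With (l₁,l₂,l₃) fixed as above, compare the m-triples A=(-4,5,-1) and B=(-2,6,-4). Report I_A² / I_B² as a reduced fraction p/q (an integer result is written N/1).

3/2

Same 4,6,4: normalisation and zero-m 3j drop out of the ratio.
A: Δ: 6! 2! 6! / 15! → 1/1261260; sum: t=6:+1/172800 = 1/172800; 3j²(4 6 4; -4 5 -1) = Δ·Π!·Σ² = 2/65  (sign -1)
B: Δ: 6! 2! 6! / 15! → 1/1261260; sum: t=6:+1/1036800 = 1/1036800; 3j²(4 6 4; -2 6 -4) = Δ·Π!·Σ² = 4/195  (sign +1)
I_A²/I_B² = (2/65)/(4/195) = 3/2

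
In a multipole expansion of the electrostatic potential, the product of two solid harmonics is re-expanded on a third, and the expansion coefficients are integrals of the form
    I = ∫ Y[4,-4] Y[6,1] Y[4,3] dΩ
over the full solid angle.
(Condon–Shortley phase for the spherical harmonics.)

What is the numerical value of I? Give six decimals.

0.065188

Checks pass: Σm=0; 14 even; l₃=4∈[2,10].
(2·4+1)(2·6+1)(2·4+1) = 1053
Δ: 6! 2! 6! / 15! → 1/1261260
sum: t=2:+1/4608 t=3:−1/1296 t=4:+1/4608 = -7/20736
3j²(4 6 4; 0 0 0) = Δ·Π!·Σ² = 20/1287  (sign -1)
sum: t=6:+1/172800 = 1/172800
3j²(4 6 4; -4 1 3) = Δ·Π!·Σ² = 7/2145  (sign -1)
combine: 4πI² = 1053·20/1287·7/2145 = 84/1573
take √, sign +1: I = 0.06518840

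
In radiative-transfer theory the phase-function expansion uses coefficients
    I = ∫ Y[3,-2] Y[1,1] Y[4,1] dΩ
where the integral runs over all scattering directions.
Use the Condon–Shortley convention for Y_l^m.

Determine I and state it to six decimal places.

-0.106622

m-sum 0 ✓  L=8 even ✓  2≤4≤4 ✓
Π(2lᵢ+1) = 7×3×9 = 189
triangle coeff Δ(3,1,4) = 1/252
Σ_t [0,0]: t=0:+1/36 = 1/36
(3j)²=4/63 [(3 1 4; 0 0 0)], sign=+1
Σ_t [0,0]: t=0:+1/240 = 1/240
(3j)²=1/84 [(3 1 4; -2 1 1)], sign=-1
⇒ 4πI² = 1/7
I = (-1)√(1/7/(4π)) = -0.10662181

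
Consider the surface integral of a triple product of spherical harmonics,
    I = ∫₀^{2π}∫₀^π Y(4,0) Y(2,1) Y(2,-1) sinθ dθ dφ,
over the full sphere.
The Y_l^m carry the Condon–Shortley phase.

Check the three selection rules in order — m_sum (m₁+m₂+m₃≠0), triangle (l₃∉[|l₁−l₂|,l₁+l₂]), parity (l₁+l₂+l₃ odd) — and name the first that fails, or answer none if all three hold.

Σmᵢ = 0  ✓
l₃∈[|l₁−l₂|,l₁+l₂]=[2,6], have l₃=2  ✓
Σlᵢ = 8 ⇒ even  ✓

none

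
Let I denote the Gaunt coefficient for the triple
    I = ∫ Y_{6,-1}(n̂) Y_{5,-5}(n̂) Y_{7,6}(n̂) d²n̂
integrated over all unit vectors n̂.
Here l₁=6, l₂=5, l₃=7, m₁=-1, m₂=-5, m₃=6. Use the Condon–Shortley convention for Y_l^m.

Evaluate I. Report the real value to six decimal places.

0.126562

m-sum 0 ✓  L=18 even ✓  1≤7≤11 ✓
Π(2lᵢ+1) = 13×11×15 = 2145
triangle coeff Δ(6,5,7) = 1/174594420
Σ_t [0,4]: t=0:+1/4147200 t=1:−1/207360 t=2:+1/82944 t=3:−1/207360 t=4:+1/4147200 = 1/345600
(3j)²=420/46189 [(6 5 7; 0 0 0)], sign=-1
Σ_t [0,0]: t=0:+1/87091200 = 1/87091200
(3j)²=10/969 [(6 5 7; -1 -5 6)], sign=-1
⇒ 4πI² = 21000/104329
I = (+1)√(21000/104329/(4π)) = 0.12656167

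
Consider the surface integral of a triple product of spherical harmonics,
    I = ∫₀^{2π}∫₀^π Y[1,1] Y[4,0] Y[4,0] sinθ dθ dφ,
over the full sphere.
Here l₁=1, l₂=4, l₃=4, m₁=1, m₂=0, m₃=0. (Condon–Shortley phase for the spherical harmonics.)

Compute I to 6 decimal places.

1 + 0 + 0 = 1 ≠ 0: azimuthal integral kills it; I = 0

0.000000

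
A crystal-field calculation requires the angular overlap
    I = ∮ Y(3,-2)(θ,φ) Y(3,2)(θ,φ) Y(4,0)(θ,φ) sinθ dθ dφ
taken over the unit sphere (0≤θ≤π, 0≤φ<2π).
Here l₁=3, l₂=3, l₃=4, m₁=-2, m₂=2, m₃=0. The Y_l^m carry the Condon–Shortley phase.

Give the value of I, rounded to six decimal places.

-0.179515

m-sum 0 ✓  L=10 even ✓  0≤4≤6 ✓
Π(2lᵢ+1) = 7×7×9 = 441
triangle coeff Δ(3,3,4) = 1/34650
Σ_t [0,2]: t=0:+1/72 t=1:−1/16 t=2:+1/72 = -5/144
(3j)²=2/77 [(3 3 4; 0 0 0)], sign=-1
Σ_t [1,2]: t=1:−1/576 t=2:+1/72 = 7/576
(3j)²=7/198 [(3 3 4; -2 2 0)], sign=+1
⇒ 4πI² = 49/121
I = (-1)√(49/121/(4π)) = -0.17951487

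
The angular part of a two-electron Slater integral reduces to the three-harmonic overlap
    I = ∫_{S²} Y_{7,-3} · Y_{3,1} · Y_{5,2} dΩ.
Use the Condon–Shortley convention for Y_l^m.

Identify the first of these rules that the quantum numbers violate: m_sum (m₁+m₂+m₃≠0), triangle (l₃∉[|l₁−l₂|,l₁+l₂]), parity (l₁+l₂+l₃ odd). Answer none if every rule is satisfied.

parity

Σmᵢ = 0  ✓
l₃∈[|l₁−l₂|,l₁+l₂]=[4,10], have l₃=5  ✓
Σlᵢ = 15 ⇒ odd  ✗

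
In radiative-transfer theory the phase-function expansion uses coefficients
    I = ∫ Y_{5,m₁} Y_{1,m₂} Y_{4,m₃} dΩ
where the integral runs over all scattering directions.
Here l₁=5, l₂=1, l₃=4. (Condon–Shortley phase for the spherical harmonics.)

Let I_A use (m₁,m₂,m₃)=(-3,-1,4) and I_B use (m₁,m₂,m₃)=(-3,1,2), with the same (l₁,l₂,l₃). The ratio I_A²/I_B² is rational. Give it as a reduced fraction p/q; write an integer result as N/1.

Shared (l₁,l₂,l₃)=(5,1,4): N and (l;000)² cancel in I_A²/I_B².
A: Δ = 2!·8!·0!/11! = 1/495; Racah Σ t=0..0: t=0:+1/80640 = 1/80640; ⇒ 3j(5 1 4; -3 -1 4)² = 1/495, sgn +1
B: Δ = 2!·8!·0!/11! = 1/495; Racah Σ t=2..2: t=2:+1/2880 = 1/2880; ⇒ 3j(5 1 4; -3 1 2)² = 28/495, sgn +1
I_A²/I_B² = (1/495)/(28/495) = 1/28

1/28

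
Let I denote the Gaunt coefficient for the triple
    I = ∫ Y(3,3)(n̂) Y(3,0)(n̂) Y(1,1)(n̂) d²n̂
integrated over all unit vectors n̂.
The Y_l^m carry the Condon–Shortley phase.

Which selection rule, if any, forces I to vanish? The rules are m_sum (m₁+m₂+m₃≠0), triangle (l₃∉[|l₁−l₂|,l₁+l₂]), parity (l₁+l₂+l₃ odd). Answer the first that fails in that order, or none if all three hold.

m_sum

azimuthal sum: 3 + 0 + 1 = 4  ✗
0 ≤ 1 ≤ 6 (triangle on l)
L = 3 + 3 + 1 = 7 (odd)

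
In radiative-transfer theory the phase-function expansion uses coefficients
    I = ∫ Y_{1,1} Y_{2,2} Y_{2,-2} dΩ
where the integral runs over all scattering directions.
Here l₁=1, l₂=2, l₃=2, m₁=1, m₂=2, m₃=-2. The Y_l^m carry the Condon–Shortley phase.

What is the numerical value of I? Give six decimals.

0.000000

1 + 2 − 2 = 1 ≠ 0: azimuthal integral kills it; I = 0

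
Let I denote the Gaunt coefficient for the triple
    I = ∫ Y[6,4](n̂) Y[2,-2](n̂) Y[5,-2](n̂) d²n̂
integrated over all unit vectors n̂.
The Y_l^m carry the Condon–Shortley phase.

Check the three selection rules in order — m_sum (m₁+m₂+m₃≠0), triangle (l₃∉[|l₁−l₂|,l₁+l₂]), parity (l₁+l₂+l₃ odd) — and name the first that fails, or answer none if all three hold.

azimuthal sum: 4 − 2 − 2 = 0  ✓
4 ≤ 5 ≤ 8 (triangle on l)  ✓
L = 6 + 2 + 5 = 13 (odd)  ✗

parity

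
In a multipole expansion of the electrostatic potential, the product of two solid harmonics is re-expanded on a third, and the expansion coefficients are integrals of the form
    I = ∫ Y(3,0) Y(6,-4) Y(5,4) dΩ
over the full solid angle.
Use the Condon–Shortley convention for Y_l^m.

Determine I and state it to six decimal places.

m-sum 0 ✓  L=14 even ✓  3≤5≤9 ✓
Π(2lᵢ+1) = 7×13×11 = 1001
triangle coeff Δ(3,6,5) = 1/675675
Σ_t [1,3]: t=1:−1/8640 t=2:+1/2304 t=3:−1/8640 = 7/34560
(3j)²=7/429 [(3 6 5; 0 0 0)], sign=-1
Σ_t [1,2]: t=1:−1/60480 t=2:+1/161280 = -1/96768
(3j)²=15/1001 [(3 6 5; 0 -4 4)], sign=+1
⇒ 4πI² = 35/143
I = (-1)√(35/143/(4π)) = -0.13956004

-0.139560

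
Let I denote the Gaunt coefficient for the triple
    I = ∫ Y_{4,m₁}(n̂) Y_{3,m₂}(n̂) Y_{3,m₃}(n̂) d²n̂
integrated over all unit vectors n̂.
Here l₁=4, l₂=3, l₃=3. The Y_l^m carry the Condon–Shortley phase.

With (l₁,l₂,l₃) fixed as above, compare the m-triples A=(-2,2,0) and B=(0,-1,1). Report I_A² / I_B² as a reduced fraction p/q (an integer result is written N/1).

Shared (l₁,l₂,l₃)=(4,3,3): N and (l;000)² cancel in I_A²/I_B².
A: Δ = 4!·4!·2!/11! = 1/34650; Racah Σ t=3..4: t=3:−1/72 t=4:+1/96 = -1/288; ⇒ 3j(4 3 3; -2 2 0)² = 1/462, sgn +1
B: Δ = 4!·4!·2!/11! = 1/34650; Racah Σ t=0..2: t=0:+1/1152 t=1:−1/36 t=2:+1/32 = 5/1152; ⇒ 3j(4 3 3; 0 -1 1)² = 1/1386, sgn +1
I_A²/I_B² = (1/462)/(1/1386) = 3/1

3/1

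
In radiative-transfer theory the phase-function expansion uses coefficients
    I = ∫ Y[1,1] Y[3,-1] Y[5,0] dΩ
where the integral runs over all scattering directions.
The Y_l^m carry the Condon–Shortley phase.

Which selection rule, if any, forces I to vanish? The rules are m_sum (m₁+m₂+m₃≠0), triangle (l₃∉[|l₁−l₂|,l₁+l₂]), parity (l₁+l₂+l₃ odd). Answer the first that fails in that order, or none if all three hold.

Σmᵢ = 0  ✓
l₃∈[|l₁−l₂|,l₁+l₂]=[2,4], have l₃=5  ✗
Σlᵢ = 9 ⇒ odd

triangle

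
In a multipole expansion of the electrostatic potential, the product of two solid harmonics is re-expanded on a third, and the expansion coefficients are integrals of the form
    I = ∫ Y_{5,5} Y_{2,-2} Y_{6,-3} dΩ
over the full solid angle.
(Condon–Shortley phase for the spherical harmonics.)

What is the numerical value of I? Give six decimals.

0.000000

l₁+l₂+l₃=13 is odd: 3j(l;000)=0 ⇒ I=0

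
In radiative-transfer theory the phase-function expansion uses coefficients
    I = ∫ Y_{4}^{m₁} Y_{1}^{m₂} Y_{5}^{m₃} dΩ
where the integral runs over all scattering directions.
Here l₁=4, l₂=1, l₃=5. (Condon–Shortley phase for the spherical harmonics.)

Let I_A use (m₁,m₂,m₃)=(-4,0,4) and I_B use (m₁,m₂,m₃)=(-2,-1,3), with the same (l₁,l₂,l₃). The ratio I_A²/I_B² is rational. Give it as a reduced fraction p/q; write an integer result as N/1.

Shared (l₁,l₂,l₃)=(4,1,5): N and (l;000)² cancel in I_A²/I_B².
A: Δ = 0!·8!·2!/11! = 1/495; Racah Σ t=0..0: t=0:+1/40320 = 1/40320; ⇒ 3j(4 1 5; -4 0 4)² = 1/55, sgn -1
B: Δ = 0!·8!·2!/11! = 1/495; Racah Σ t=0..0: t=0:+1/2880 = 1/2880; ⇒ 3j(4 1 5; -2 -1 3)² = 28/495, sgn +1
I_A²/I_B² = (1/55)/(28/495) = 9/28

9/28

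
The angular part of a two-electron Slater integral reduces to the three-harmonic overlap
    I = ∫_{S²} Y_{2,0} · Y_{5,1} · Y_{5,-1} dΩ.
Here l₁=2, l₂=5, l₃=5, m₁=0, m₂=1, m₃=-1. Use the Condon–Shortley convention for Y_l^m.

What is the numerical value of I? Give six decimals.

-0.145565

Rules hold: Σm=0, L=12 even, 3≤5≤7.
N = 5·11·11 = 605
Δ = 2!·2!·8!/13! = 1/38610
Racah Σ t=0..2: t=0:+1/2880 t=1:−1/576 t=2:+1/2880 = -1/960
⇒ 3j(2 5 5; 0 0 0)² = 10/429, sgn +1
Racah Σ t=0..2: t=0:+1/5760 t=1:−1/720 t=2:+1/2304 = -1/1280
⇒ 3j(2 5 5; 0 1 -1)² = 27/1430, sgn -1
4πI² = N·(3j₀)²·(3jₘ)² = 45/169
I = -1·√(0.266272/4π) = -0.14556534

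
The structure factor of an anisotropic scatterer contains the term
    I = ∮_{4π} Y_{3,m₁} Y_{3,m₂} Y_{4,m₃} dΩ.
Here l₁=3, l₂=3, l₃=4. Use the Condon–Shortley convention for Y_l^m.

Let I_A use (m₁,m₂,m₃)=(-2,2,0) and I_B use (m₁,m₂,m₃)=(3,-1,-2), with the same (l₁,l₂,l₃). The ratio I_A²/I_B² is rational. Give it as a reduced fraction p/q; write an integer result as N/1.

49/54

Same 3,3,4: normalisation and zero-m 3j drop out of the ratio.
A: Δ: 2! 4! 4! / 11! → 1/34650; sum: t=1:−1/576 t=2:+1/72 = 7/576; 3j²(3 3 4; -2 2 0) = Δ·Π!·Σ² = 7/198  (sign +1)
B: Δ: 2! 4! 4! / 11! → 1/34650; sum: t=0:+1/192 = 1/192; 3j²(3 3 4; 3 -1 -2) = Δ·Π!·Σ² = 3/77  (sign +1)
I_A²/I_B² = (7/198)/(3/77) = 49/54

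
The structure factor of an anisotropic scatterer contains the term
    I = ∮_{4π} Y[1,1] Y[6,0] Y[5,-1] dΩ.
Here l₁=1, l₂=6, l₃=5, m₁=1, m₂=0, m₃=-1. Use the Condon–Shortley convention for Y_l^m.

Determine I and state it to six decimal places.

m-sum 0 ✓  L=12 even ✓  5≤5≤7 ✓
Π(2lᵢ+1) = 3×13×11 = 429
triangle coeff Δ(1,6,5) = 1/858
Σ_t [1,1]: t=1:−1/14400 = -1/14400
(3j)²=6/143 [(1 6 5; 0 0 0)], sign=+1
Σ_t [0,0]: t=0:+1/34560 = 1/34560
(3j)²=5/286 [(1 6 5; 1 0 -1)], sign=+1
⇒ 4πI² = 45/143
I = (+1)√(45/143/(4π)) = 0.15824621

0.158246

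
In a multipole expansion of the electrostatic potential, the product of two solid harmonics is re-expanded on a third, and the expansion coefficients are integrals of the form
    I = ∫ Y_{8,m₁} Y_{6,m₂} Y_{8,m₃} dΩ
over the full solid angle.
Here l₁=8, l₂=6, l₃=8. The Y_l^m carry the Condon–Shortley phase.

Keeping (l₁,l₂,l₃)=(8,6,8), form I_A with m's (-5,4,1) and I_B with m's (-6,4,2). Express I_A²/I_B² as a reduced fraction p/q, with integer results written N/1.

Shared (l₁,l₂,l₃)=(8,6,8): N and (l;000)² cancel in I_A²/I_B².
A: Δ = 6!·10!·6!/23! = 1/13742520792; Racah Σ t=4..6: t=4:+1/12541132800 t=5:−1/1161216000 t=6:+1/1045094400 = 11/62705664000; ⇒ 3j(8 6 8; -5 4 1)² = 33/29716, sgn -1
B: Δ = 6!·10!·6!/23! = 1/13742520792; Racah Σ t=4..6: t=4:+1/125411328000 t=5:−1/5225472000 t=6:+1/2786918400 = 11/62705664000; ⇒ 3j(8 6 8; -6 4 2)² = 55/7429, sgn +1
I_A²/I_B² = (33/29716)/(55/7429) = 3/20

3/20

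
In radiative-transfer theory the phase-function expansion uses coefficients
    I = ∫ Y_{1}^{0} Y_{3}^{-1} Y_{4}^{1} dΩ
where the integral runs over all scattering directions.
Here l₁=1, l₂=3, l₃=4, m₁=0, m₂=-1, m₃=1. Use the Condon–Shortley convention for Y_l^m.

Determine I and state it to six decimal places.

Checks pass: Σm=0; 8 even; l₃=4∈[2,4].
(2·1+1)(2·3+1)(2·4+1) = 189
Δ: 0! 2! 6! / 9! → 1/252
sum: t=0:+1/36 = 1/36
3j²(1 3 4; 0 0 0) = Δ·Π!·Σ² = 4/63  (sign +1)
sum: t=0:+1/48 = 1/48
3j²(1 3 4; 0 -1 1) = Δ·Π!·Σ² = 5/84  (sign -1)
combine: 4πI² = 189·4/63·5/84 = 5/7
take √, sign -1: I = -0.23841361

-0.238414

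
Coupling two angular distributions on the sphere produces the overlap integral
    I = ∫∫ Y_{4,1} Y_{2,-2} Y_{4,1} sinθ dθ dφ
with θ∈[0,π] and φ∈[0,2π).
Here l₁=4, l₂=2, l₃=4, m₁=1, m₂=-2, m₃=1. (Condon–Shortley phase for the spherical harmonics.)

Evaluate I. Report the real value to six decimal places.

Checks pass: Σm=0; 10 even; l₃=4∈[2,6].
(2·4+1)(2·2+1)(2·4+1) = 405
Δ: 2! 6! 2! / 11! → 1/13860
sum: t=0:+1/192 t=1:−1/36 t=2:+1/192 = -5/288
3j²(4 2 4; 0 0 0) = Δ·Π!·Σ² = 20/693  (sign -1)
sum: t=0:+1/144 = 1/144
3j²(4 2 4; 1 -2 1) = Δ·Π!·Σ² = 10/231  (sign -1)
combine: 4πI² = 405·20/693·10/231 = 3000/5929
take √, sign +1: I = 0.20066192

0.200662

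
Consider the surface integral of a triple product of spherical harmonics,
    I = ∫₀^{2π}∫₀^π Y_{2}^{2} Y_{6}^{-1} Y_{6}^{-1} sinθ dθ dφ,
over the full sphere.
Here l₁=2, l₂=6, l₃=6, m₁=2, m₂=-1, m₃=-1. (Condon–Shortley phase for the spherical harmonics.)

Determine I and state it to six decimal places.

Checks pass: Σm=0; 14 even; l₃=6∈[4,8].
(2·2+1)(2·6+1)(2·6+1) = 845
Δ: 2! 2! 10! / 15! → 1/90090
sum: t=0:+1/69120 t=1:−1/14400 t=2:+1/69120 = -7/172800
3j²(2 6 6; 0 0 0) = Δ·Π!·Σ² = 14/715  (sign -1)
sum: t=0:+1/57600 = 1/57600
3j²(2 6 6; 2 -1 -1) = Δ·Π!·Σ² = 21/715  (sign -1)
combine: 4πI² = 845·14/715·21/715 = 294/605
take √, sign +1: I = 0.19664868

0.196649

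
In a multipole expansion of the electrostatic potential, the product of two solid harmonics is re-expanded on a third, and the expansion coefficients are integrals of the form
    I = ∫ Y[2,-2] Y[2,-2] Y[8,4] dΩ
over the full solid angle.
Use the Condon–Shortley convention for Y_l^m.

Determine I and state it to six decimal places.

l₃=8 ∉ [0,4] — triangle fails ⇒ I = 0

0.000000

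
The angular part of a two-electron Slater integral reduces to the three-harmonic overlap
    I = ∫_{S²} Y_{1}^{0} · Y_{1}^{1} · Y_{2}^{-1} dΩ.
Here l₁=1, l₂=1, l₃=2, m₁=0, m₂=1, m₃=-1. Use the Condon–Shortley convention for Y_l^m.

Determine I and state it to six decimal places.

Checks pass: Σm=0; 4 even; l₃=2∈[0,2].
(2·1+1)(2·1+1)(2·2+1) = 45
Δ: 0! 2! 2! / 5! → 1/30
sum: t=0:+1/1 = 1/1
3j²(1 1 2; 0 0 0) = Δ·Π!·Σ² = 2/15  (sign +1)
sum: t=0:+1/2 = 1/2
3j²(1 1 2; 0 1 -1) = Δ·Π!·Σ² = 1/10  (sign -1)
combine: 4πI² = 45·2/15·1/10 = 3/5
take √, sign -1: I = -0.21850969

-0.218510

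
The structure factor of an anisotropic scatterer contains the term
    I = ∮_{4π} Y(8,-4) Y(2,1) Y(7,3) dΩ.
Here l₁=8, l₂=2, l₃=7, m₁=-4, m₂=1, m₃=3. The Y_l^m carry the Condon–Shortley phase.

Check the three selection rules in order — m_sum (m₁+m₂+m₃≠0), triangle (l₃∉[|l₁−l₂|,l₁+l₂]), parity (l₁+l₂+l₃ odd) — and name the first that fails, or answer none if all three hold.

azimuthal sum: -4 + 1 + 3 = 0  ✓
6 ≤ 7 ≤ 10 (triangle on l)  ✓
L = 8 + 2 + 7 = 17 (odd)  ✗

parity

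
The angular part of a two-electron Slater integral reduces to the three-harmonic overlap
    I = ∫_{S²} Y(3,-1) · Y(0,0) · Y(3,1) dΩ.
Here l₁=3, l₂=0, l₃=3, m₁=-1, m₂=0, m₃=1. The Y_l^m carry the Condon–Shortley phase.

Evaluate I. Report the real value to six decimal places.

-0.282095

Rules hold: Σm=0, L=6 even, 3≤3≤3.
N = 7·1·7 = 49
Δ = 0!·6!·0!/7! = 1/7
Racah Σ t=0..0: t=0:+1/36 = 1/36
⇒ 3j(3 0 3; 0 0 0)² = 1/7, sgn -1
Racah Σ t=0..0: t=0:+1/48 = 1/48
⇒ 3j(3 0 3; -1 0 1)² = 1/7, sgn +1
4πI² = N·(3j₀)²·(3jₘ)² = 1/1
I = -1·√(1/4π) = -0.28209479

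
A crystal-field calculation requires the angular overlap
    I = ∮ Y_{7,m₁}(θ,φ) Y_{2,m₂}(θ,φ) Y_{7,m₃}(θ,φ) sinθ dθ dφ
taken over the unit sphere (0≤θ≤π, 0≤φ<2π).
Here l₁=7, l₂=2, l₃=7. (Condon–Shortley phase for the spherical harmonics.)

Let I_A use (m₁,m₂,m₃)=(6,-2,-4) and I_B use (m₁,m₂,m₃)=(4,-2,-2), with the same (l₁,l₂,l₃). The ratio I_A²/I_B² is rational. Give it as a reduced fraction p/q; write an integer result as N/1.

Same 7,2,7: normalisation and zero-m 3j drop out of the ratio.
A: Δ: 2! 12! 2! / 17! → 1/185640; sum: t=0:+1/159667200 = 1/159667200; 3j²(7 2 7; 6 -2 -4) = Δ·Π!·Σ² = 9/1190  (sign -1)
B: Δ: 2! 12! 2! / 17! → 1/185640; sum: t=0:+1/8709120 = 1/8709120; 3j²(7 2 7; 4 -2 -2) = Δ·Π!·Σ² = 55/3094  (sign -1)
I_A²/I_B² = (9/1190)/(55/3094) = 117/275

117/275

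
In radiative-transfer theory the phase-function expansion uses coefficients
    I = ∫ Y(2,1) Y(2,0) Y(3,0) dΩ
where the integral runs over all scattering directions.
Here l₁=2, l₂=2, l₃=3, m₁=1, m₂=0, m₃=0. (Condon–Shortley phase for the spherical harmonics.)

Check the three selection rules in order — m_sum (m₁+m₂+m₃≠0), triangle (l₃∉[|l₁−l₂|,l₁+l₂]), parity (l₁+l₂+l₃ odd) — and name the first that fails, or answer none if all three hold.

m₁+m₂+m₃ = 1 + 0 + 0 = 1  ✗
triangle: |2−2|=0 ≤ l₃=3 ≤ 2+2=4
parity: l₁+l₂+l₃ = 7 is odd

m_sum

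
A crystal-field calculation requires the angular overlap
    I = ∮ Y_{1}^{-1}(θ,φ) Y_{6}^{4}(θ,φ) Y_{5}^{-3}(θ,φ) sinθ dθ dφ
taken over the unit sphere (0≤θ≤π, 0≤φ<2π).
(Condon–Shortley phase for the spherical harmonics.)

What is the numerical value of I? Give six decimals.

0.274090

Rules hold: Σm=0, L=12 even, 5≤5≤7.
N = 3·13·11 = 429
Δ = 2!·0!·10!/13! = 1/858
Racah Σ t=1..1: t=1:−1/14400 = -1/14400
⇒ 3j(1 6 5; 0 0 0)² = 6/143, sgn +1
Racah Σ t=2..2: t=2:+1/161280 = 1/161280
⇒ 3j(1 6 5; -1 4 -3)² = 15/286, sgn +1
4πI² = N·(3j₀)²·(3jₘ)² = 135/143
I = +1·√(0.944056/4π) = 0.27409047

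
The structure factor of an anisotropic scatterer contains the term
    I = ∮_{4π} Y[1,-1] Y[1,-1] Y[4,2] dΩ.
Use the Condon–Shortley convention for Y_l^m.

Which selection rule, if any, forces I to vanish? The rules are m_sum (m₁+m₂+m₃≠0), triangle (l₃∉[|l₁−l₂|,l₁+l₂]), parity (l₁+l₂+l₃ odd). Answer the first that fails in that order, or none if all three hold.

triangle

Σmᵢ = 0  ✓
l₃∈[|l₁−l₂|,l₁+l₂]=[0,2], have l₃=4  ✗
Σlᵢ = 6 ⇒ even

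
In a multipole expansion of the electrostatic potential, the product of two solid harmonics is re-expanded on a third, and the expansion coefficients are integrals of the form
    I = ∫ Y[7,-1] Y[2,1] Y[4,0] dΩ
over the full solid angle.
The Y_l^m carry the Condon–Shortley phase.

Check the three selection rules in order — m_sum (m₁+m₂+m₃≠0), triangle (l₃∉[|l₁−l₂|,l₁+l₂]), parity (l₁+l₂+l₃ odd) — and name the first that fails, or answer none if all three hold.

Σmᵢ = 0  ✓
l₃∈[|l₁−l₂|,l₁+l₂]=[5,9], have l₃=4  ✗
Σlᵢ = 13 ⇒ odd

triangle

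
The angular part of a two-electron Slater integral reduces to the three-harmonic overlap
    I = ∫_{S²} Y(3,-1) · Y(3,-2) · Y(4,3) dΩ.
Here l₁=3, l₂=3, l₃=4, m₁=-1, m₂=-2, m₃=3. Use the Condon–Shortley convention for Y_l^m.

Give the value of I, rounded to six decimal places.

-0.095955

m-sum 0 ✓  L=10 even ✓  0≤4≤6 ✓
Π(2lᵢ+1) = 7×7×9 = 441
triangle coeff Δ(3,3,4) = 1/34650
Σ_t [0,2]: t=0:+1/72 t=1:−1/16 t=2:+1/72 = -5/144
(3j)²=2/77 [(3 3 4; 0 0 0)], sign=-1
Σ_t [0,1]: t=0:+1/288 t=1:−1/144 = -1/288
(3j)²=1/99 [(3 3 4; -1 -2 3)], sign=+1
⇒ 4πI² = 14/121
I = (-1)√(14/121/(4π)) = -0.09595473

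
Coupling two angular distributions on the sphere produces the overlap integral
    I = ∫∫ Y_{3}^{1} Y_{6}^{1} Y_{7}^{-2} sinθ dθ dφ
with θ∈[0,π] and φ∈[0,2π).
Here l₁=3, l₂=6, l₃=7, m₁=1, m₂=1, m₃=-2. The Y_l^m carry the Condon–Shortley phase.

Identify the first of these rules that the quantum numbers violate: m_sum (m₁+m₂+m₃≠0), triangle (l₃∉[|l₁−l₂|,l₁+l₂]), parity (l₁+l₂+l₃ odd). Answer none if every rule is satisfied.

azimuthal sum: 1 + 1 − 2 = 0  ✓
3 ≤ 7 ≤ 9 (triangle on l)  ✓
L = 3 + 6 + 7 = 16 (even)  ✓

none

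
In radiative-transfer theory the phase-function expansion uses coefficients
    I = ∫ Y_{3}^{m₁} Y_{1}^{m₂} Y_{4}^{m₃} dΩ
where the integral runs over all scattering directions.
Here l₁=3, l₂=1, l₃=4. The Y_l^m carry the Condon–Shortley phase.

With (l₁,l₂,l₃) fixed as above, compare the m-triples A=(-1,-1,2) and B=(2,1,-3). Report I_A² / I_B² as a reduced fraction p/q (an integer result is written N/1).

5/7

Same 3,1,4: normalisation and zero-m 3j drop out of the ratio.
A: Δ: 0! 6! 2! / 9! → 1/252; sum: t=0:+1/96 = 1/96; 3j²(3 1 4; -1 -1 2) = Δ·Π!·Σ² = 5/84  (sign +1)
B: Δ: 0! 6! 2! / 9! → 1/252; sum: t=0:+1/240 = 1/240; 3j²(3 1 4; 2 1 -3) = Δ·Π!·Σ² = 1/12  (sign -1)
I_A²/I_B² = (5/84)/(1/12) = 5/7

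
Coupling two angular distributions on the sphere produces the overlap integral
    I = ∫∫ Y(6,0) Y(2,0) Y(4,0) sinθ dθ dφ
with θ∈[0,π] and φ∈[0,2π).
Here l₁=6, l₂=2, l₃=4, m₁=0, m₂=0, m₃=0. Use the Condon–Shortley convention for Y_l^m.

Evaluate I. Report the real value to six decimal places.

m-sum 0 ✓  L=12 even ✓  4≤4≤8 ✓
Π(2lᵢ+1) = 13×5×9 = 585
triangle coeff Δ(6,2,4) = 1/6435
Σ_t [2,2]: t=2:+1/2304 = 1/2304
(3j)²=5/143 [(6 2 4; 0 0 0)], sign=+1
(m-triple is (0,0,0) — same symbol as above.)
⇒ 4πI² = 1125/1573
I = (+1)√(1125/1573/(4π)) = 0.23856513

0.238565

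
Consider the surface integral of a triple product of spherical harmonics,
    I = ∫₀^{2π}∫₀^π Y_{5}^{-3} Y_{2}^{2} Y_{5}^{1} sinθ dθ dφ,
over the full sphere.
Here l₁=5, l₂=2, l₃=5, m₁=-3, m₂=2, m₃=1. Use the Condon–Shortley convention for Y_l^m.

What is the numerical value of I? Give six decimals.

m-sum 0 ✓  L=12 even ✓  3≤5≤7 ✓
Π(2lᵢ+1) = 11×5×11 = 605
triangle coeff Δ(5,2,5) = 1/38610
Σ_t [0,2]: t=0:+1/2880 t=1:−1/576 t=2:+1/2880 = -1/960
(3j)²=10/429 [(5 2 5; 0 0 0)], sign=+1
Σ_t [2,2]: t=2:+1/5760 = 1/5760
(3j)²=56/2145 [(5 2 5; -3 2 1)], sign=+1
⇒ 4πI² = 560/1521
I = (+1)√(560/1521/(4π)) = 0.17116875

0.171169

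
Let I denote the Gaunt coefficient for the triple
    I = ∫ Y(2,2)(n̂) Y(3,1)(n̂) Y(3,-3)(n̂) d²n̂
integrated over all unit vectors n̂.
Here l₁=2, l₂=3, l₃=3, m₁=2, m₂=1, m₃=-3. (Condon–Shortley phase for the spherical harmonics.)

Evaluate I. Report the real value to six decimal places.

0.132981

Checks pass: Σm=0; 8 even; l₃=3∈[1,5].
(2·2+1)(2·3+1)(2·3+1) = 245
Δ: 2! 2! 4! / 9! → 1/3780
sum: t=0:+1/24 t=1:−1/4 t=2:+1/24 = -1/6
3j²(2 3 3; 0 0 0) = Δ·Π!·Σ² = 4/105  (sign +1)
sum: t=0:+1/96 = 1/96
3j²(2 3 3; 2 1 -3) = Δ·Π!·Σ² = 1/42  (sign +1)
combine: 4πI² = 245·4/105·1/42 = 2/9
take √, sign +1: I = 0.13298076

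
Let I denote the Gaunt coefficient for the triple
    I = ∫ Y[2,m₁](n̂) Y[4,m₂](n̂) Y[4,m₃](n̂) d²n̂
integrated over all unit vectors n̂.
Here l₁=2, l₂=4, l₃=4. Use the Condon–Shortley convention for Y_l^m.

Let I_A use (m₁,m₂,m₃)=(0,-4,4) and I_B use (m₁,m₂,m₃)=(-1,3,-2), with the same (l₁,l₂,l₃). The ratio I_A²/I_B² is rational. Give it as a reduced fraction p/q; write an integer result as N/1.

l's match ⇒ only the (l;m) 3-j factors differ between A and B.
A: triangle coeff Δ(2,4,4) = 1/13860; Σ_t [0,0]: t=0:+1/2880 = 1/2880; (3j)²=28/495 [(2 4 4; 0 -4 4)], sign=+1
B: triangle coeff Δ(2,4,4) = 1/13860; Σ_t [1,2]: t=1:−1/1440 t=2:+1/240 = 1/288; (3j)²=5/132 [(2 4 4; -1 3 -2)], sign=+1
I_A²/I_B² = (28/495)/(5/132) = 112/75

112/75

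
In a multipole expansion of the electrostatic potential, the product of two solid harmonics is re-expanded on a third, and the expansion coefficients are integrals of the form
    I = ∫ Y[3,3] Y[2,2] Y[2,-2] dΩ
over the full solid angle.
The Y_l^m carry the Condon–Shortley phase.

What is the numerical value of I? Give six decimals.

m-sum = 3 + 2 − 2 = 3 ≠ 0 ⇒ I = 0

0.000000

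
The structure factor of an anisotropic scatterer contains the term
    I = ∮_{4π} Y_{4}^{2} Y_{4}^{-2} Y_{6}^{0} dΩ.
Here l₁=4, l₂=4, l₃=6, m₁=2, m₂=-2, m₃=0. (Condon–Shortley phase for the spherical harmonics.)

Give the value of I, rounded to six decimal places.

-0.156478

Checks pass: Σm=0; 14 even; l₃=6∈[0,8].
(2·4+1)(2·4+1)(2·6+1) = 1053
Δ: 2! 6! 6! / 15! → 1/1261260
sum: t=0:+1/4608 t=1:−1/1296 t=2:+1/4608 = -7/20736
3j²(4 4 6; 0 0 0) = Δ·Π!·Σ² = 20/1287  (sign -1)
sum: t=0:+1/4608 t=1:−1/14400 t=2:+1/1036800 = 77/518400
3j²(4 4 6; 2 -2 0) = Δ·Π!·Σ² = 11/585  (sign +1)
combine: 4πI² = 1053·20/1287·11/585 = 4/13
take √, sign -1: I = -0.15647804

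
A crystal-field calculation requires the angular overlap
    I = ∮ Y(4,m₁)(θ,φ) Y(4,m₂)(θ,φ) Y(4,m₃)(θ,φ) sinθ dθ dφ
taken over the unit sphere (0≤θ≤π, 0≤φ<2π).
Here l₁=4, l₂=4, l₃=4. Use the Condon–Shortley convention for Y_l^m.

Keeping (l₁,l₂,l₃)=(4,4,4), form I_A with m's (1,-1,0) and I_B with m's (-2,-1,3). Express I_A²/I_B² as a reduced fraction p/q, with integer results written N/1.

81/70

Shared (l₁,l₂,l₃)=(4,4,4): N and (l;000)² cancel in I_A²/I_B².
A: Δ = 4!·4!·4!/13! = 1/450450; Racah Σ t=0..3: t=0:+1/864 t=1:−1/96 t=2:+1/144 t=3:−1/3456 = -1/384; ⇒ 3j(4 4 4; 1 -1 0)² = 9/2002, sgn -1
B: Δ = 4!·4!·4!/13! = 1/450450; Racah Σ t=2..3: t=2:+1/576 t=3:−1/864 = 1/1728; ⇒ 3j(4 4 4; -2 -1 3)² = 5/1287, sgn -1
I_A²/I_B² = (9/2002)/(5/1287) = 81/70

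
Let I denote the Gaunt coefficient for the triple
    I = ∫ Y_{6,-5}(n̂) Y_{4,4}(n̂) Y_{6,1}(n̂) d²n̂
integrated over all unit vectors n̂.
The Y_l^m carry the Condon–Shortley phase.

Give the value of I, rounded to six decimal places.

Rules hold: Σm=0, L=16 even, 2≤6≤10.
N = 13·9·13 = 1521
Δ = 4!·8!·4!/17! = 1/15315300
Racah Σ t=0..4: t=0:+1/829440 t=1:−1/25920 t=2:+1/9216 t=3:−1/25920 t=4:+1/829440 = 7/207360
⇒ 3j(6 4 6; 0 0 0)² = 28/2431, sgn +1
Racah Σ t=4..4: t=4:+1/2903040 = 1/2903040
⇒ 3j(6 4 6; -5 4 1)² = 5/663, sgn -1
4πI² = N·(3j₀)²·(3jₘ)² = 420/3179
I = -1·√(0.132117/4π) = -0.10253555

-0.102536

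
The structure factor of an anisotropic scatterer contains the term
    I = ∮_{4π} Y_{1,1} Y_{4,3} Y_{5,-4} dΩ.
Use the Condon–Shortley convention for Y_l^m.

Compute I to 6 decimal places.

m-sum 0 ✓  L=10 even ✓  3≤5≤5 ✓
Π(2lᵢ+1) = 3×9×11 = 297
triangle coeff Δ(1,4,5) = 1/495
Σ_t [0,0]: t=0:+1/576 = 1/576
(3j)²=5/99 [(1 4 5; 0 0 0)], sign=-1
Σ_t [0,0]: t=0:+1/10080 = 1/10080
(3j)²=4/55 [(1 4 5; 1 3 -4)], sign=-1
⇒ 4πI² = 12/11
I = (+1)√(12/11/(4π)) = 0.29463840

0.294638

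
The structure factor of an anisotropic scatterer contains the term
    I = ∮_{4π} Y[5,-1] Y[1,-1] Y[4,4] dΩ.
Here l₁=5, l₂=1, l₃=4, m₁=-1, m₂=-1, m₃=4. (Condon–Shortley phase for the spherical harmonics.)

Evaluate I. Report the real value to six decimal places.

Σmᵢ = 2 ≠ 0, so the φ-integral vanishes; I = 0

0.000000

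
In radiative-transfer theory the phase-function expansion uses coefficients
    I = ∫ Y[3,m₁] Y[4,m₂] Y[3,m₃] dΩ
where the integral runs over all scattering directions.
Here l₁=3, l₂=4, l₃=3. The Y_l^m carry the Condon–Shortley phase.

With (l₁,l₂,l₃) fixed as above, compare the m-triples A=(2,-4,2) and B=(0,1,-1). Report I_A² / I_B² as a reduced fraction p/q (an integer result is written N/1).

Same 3,4,3: normalisation and zero-m 3j drop out of the ratio.
A: Δ: 4! 2! 4! / 11! → 1/34650; sum: t=0:+1/576 = 1/576; 3j²(3 4 3; 2 -4 2) = Δ·Π!·Σ² = 5/99  (sign -1)
B: Δ: 4! 2! 4! / 11! → 1/34650; sum: t=1:−1/288 t=2:+1/24 t=3:−1/48 = 5/288; 3j²(3 4 3; 0 1 -1) = Δ·Π!·Σ² = 5/462  (sign +1)
I_A²/I_B² = (5/99)/(5/462) = 14/3

14/3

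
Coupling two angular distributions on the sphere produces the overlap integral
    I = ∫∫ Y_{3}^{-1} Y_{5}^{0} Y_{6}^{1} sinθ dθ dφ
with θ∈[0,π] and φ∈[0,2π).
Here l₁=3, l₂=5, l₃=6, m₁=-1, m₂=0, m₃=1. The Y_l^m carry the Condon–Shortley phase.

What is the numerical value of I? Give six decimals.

-0.077843

Rules hold: Σm=0, L=14 even, 2≤6≤8.
N = 7·11·13 = 1001
Δ = 2!·4!·8!/15! = 1/675675
Racah Σ t=0..2: t=0:+1/8640 t=1:−1/2304 t=2:+1/8640 = -7/34560
⇒ 3j(3 5 6; 0 0 0)² = 7/429, sgn -1
Racah Σ t=0..2: t=0:+1/34560 t=1:−1/3456 t=2:+1/5760 = -1/11520
⇒ 3j(3 5 6; -1 0 1)² = 2/429, sgn +1
4πI² = N·(3j₀)²·(3jₘ)² = 98/1287
I = -1·√(0.0761461/4π) = -0.07784287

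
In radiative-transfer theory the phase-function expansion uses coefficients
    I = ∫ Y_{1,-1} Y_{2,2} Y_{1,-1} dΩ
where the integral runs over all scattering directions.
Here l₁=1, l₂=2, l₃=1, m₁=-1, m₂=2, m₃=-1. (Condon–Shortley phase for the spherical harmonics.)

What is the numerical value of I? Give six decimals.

Rules hold: Σm=0, L=4 even, 1≤1≤3.
N = 3·5·3 = 45
Δ = 2!·0!·2!/5! = 1/30
Racah Σ t=1..1: t=1:−1/1 = -1/1
⇒ 3j(1 2 1; 0 0 0)² = 2/15, sgn +1
Racah Σ t=2..2: t=2:+1/4 = 1/4
⇒ 3j(1 2 1; -1 2 -1)² = 1/5, sgn +1
4πI² = N·(3j₀)²·(3jₘ)² = 6/5
I = +1·√(1.2/4π) = 0.30901936

0.309019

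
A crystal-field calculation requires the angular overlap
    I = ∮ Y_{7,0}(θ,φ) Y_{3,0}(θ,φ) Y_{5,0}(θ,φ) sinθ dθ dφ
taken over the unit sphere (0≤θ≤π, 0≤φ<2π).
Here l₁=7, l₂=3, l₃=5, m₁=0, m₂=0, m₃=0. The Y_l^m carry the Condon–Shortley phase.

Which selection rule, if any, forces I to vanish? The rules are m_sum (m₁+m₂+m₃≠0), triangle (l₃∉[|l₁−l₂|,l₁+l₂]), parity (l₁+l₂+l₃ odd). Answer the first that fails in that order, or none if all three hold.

parity

m₁+m₂+m₃ = 0 + 0 + 0 = 0  ✓
triangle: |7−3|=4 ≤ l₃=5 ≤ 7+3=10  ✓
parity: l₁+l₂+l₃ = 15 is odd  ✗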